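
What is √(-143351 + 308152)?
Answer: √164801 ≈ 405.96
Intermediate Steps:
√(-143351 + 308152) = √164801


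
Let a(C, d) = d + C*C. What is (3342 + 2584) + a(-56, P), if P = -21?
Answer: 9041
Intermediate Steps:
a(C, d) = d + C²
(3342 + 2584) + a(-56, P) = (3342 + 2584) + (-21 + (-56)²) = 5926 + (-21 + 3136) = 5926 + 3115 = 9041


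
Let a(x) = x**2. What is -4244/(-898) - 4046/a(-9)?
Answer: -1644772/36369 ≈ -45.225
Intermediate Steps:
-4244/(-898) - 4046/a(-9) = -4244/(-898) - 4046/((-9)**2) = -4244*(-1/898) - 4046/81 = 2122/449 - 4046*1/81 = 2122/449 - 4046/81 = -1644772/36369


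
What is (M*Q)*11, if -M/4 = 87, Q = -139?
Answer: 532092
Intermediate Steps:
M = -348 (M = -4*87 = -348)
(M*Q)*11 = -348*(-139)*11 = 48372*11 = 532092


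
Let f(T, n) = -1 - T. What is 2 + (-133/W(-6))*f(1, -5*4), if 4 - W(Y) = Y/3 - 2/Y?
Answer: 832/17 ≈ 48.941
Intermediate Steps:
W(Y) = 4 + 2/Y - Y/3 (W(Y) = 4 - (Y/3 - 2/Y) = 4 - (-2/Y + Y/3) = 4 + (2/Y - Y/3) = 4 + 2/Y - Y/3)
2 + (-133/W(-6))*f(1, -5*4) = 2 + (-133/(4 + 2/(-6) - ⅓*(-6)))*(-1 - 1*1) = 2 + (-133/(4 + 2*(-⅙) + 2))*(-1 - 1) = 2 - 133/(4 - ⅓ + 2)*(-2) = 2 - 133/17/3*(-2) = 2 - 133*3/17*(-2) = 2 - 399/17*(-2) = 2 + 798/17 = 832/17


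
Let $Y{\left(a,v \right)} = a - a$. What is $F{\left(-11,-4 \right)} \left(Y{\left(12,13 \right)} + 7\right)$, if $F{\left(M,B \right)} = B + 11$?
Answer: $49$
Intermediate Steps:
$F{\left(M,B \right)} = 11 + B$
$Y{\left(a,v \right)} = 0$
$F{\left(-11,-4 \right)} \left(Y{\left(12,13 \right)} + 7\right) = \left(11 - 4\right) \left(0 + 7\right) = 7 \cdot 7 = 49$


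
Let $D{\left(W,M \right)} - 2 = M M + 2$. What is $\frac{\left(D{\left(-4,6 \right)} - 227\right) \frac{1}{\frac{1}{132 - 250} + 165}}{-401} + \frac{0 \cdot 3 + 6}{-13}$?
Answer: $- \frac{46555556}{101491897} \approx -0.45871$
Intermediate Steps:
$D{\left(W,M \right)} = 4 + M^{2}$ ($D{\left(W,M \right)} = 2 + \left(M M + 2\right) = 2 + \left(M^{2} + 2\right) = 2 + \left(2 + M^{2}\right) = 4 + M^{2}$)
$\frac{\left(D{\left(-4,6 \right)} - 227\right) \frac{1}{\frac{1}{132 - 250} + 165}}{-401} + \frac{0 \cdot 3 + 6}{-13} = \frac{\left(\left(4 + 6^{2}\right) - 227\right) \frac{1}{\frac{1}{132 - 250} + 165}}{-401} + \frac{0 \cdot 3 + 6}{-13} = \frac{\left(4 + 36\right) - 227}{\frac{1}{-118} + 165} \left(- \frac{1}{401}\right) + \left(0 + 6\right) \left(- \frac{1}{13}\right) = \frac{40 - 227}{- \frac{1}{118} + 165} \left(- \frac{1}{401}\right) + 6 \left(- \frac{1}{13}\right) = - \frac{187}{\frac{19469}{118}} \left(- \frac{1}{401}\right) - \frac{6}{13} = \left(-187\right) \frac{118}{19469} \left(- \frac{1}{401}\right) - \frac{6}{13} = \left(- \frac{22066}{19469}\right) \left(- \frac{1}{401}\right) - \frac{6}{13} = \frac{22066}{7807069} - \frac{6}{13} = - \frac{46555556}{101491897}$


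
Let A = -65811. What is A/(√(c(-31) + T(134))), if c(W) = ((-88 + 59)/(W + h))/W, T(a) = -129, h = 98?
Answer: 65811*I*√8694322/33488 ≈ 5794.6*I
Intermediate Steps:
c(W) = -29/(W*(98 + W)) (c(W) = ((-88 + 59)/(W + 98))/W = (-29/(98 + W))/W = -29/(W*(98 + W)))
A/(√(c(-31) + T(134))) = -65811/√(-29/(-31*(98 - 31)) - 129) = -65811/√(-29*(-1/31)/67 - 129) = -65811/√(-29*(-1/31)*1/67 - 129) = -65811/√(29/2077 - 129) = -65811*(-I*√8694322/33488) = -(-65811)*I*√8694322/33488 = 65811*I*√8694322/33488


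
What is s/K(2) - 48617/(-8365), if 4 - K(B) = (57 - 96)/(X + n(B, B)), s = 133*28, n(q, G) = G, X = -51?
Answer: 1534044609/1313305 ≈ 1168.1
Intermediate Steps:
s = 3724
K(B) = 4 + 39/(-51 + B) (K(B) = 4 - (57 - 96)/(-51 + B) = 4 - (-39)/(-51 + B) = 4 + 39/(-51 + B))
s/K(2) - 48617/(-8365) = 3724/(((-165 + 4*2)/(-51 + 2))) - 48617/(-8365) = 3724/(((-165 + 8)/(-49))) - 48617*(-1/8365) = 3724/((-1/49*(-157))) + 48617/8365 = 3724/(157/49) + 48617/8365 = 3724*(49/157) + 48617/8365 = 182476/157 + 48617/8365 = 1534044609/1313305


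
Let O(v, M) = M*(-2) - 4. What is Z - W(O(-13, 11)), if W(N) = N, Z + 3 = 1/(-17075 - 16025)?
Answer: 761299/33100 ≈ 23.000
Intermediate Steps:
Z = -99301/33100 (Z = -3 + 1/(-17075 - 16025) = -3 + 1/(-33100) = -3 - 1/33100 = -99301/33100 ≈ -3.0000)
O(v, M) = -4 - 2*M (O(v, M) = -2*M - 4 = -4 - 2*M)
Z - W(O(-13, 11)) = -99301/33100 - (-4 - 2*11) = -99301/33100 - (-4 - 22) = -99301/33100 - 1*(-26) = -99301/33100 + 26 = 761299/33100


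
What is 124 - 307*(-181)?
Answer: 55691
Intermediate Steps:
124 - 307*(-181) = 124 + 55567 = 55691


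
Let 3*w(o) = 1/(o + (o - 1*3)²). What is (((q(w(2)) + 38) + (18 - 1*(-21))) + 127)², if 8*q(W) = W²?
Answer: 17474989249/419904 ≈ 41617.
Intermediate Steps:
w(o) = 1/(3*(o + (-3 + o)²)) (w(o) = 1/(3*(o + (o - 1*3)²)) = 1/(3*(o + (o - 3)²)) = 1/(3*(o + (-3 + o)²)))
q(W) = W²/8
(((q(w(2)) + 38) + (18 - 1*(-21))) + 127)² = ((((1/(3*(2 + (-3 + 2)²)))²/8 + 38) + (18 - 1*(-21))) + 127)² = ((((1/(3*(2 + (-1)²)))²/8 + 38) + (18 + 21)) + 127)² = ((((1/(3*(2 + 1)))²/8 + 38) + 39) + 127)² = (((((⅓)/3)²/8 + 38) + 39) + 127)² = (((((⅓)*(⅓))²/8 + 38) + 39) + 127)² = ((((⅑)²/8 + 38) + 39) + 127)² = ((((⅛)*(1/81) + 38) + 39) + 127)² = (((1/648 + 38) + 39) + 127)² = ((24625/648 + 39) + 127)² = (49897/648 + 127)² = (132193/648)² = 17474989249/419904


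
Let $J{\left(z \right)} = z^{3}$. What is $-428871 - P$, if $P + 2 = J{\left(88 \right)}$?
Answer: $-1110341$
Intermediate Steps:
$P = 681470$ ($P = -2 + 88^{3} = -2 + 681472 = 681470$)
$-428871 - P = -428871 - 681470 = -1110341$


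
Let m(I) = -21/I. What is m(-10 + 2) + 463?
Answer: 3725/8 ≈ 465.63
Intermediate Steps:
m(-10 + 2) + 463 = -21/(-10 + 2) + 463 = -21/(-8) + 463 = -21*(-⅛) + 463 = 21/8 + 463 = 3725/8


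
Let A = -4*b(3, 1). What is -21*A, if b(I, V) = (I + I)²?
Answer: 3024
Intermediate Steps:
b(I, V) = 4*I² (b(I, V) = (2*I)² = 4*I²)
A = -144 (A = -16*3² = -16*9 = -4*36 = -144)
-21*A = -21*(-144) = 3024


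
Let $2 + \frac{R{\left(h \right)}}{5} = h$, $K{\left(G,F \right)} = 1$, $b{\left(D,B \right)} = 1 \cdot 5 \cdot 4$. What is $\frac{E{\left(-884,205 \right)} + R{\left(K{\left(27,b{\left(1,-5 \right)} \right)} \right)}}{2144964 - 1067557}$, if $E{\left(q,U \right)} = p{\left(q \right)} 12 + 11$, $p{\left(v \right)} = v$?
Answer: $- \frac{10602}{1077407} \approx -0.0098403$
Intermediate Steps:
$b{\left(D,B \right)} = 20$ ($b{\left(D,B \right)} = 5 \cdot 4 = 20$)
$R{\left(h \right)} = -10 + 5 h$
$E{\left(q,U \right)} = 11 + 12 q$ ($E{\left(q,U \right)} = q 12 + 11 = 12 q + 11 = 11 + 12 q$)
$\frac{E{\left(-884,205 \right)} + R{\left(K{\left(27,b{\left(1,-5 \right)} \right)} \right)}}{2144964 - 1067557} = \frac{\left(11 + 12 \left(-884\right)\right) + \left(-10 + 5 \cdot 1\right)}{2144964 - 1067557} = \frac{\left(11 - 10608\right) + \left(-10 + 5\right)}{1077407} = \left(-10597 - 5\right) \frac{1}{1077407} = \left(-10602\right) \frac{1}{1077407} = - \frac{10602}{1077407}$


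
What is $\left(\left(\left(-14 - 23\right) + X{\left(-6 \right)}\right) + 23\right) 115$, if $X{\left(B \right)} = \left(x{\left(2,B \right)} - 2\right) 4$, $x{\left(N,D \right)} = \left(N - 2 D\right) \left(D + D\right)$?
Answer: $-79810$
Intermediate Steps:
$x{\left(N,D \right)} = 2 D \left(N - 2 D\right)$ ($x{\left(N,D \right)} = \left(N - 2 D\right) 2 D = 2 D \left(N - 2 D\right)$)
$X{\left(B \right)} = -8 + 8 B \left(2 - 2 B\right)$ ($X{\left(B \right)} = \left(2 B \left(2 - 2 B\right) - 2\right) 4 = \left(-2 + 2 B \left(2 - 2 B\right)\right) 4 = -8 + 8 B \left(2 - 2 B\right)$)
$\left(\left(\left(-14 - 23\right) + X{\left(-6 \right)}\right) + 23\right) 115 = \left(\left(\left(-14 - 23\right) - \left(104 + 576\right)\right) + 23\right) 115 = \left(\left(-37 - 680\right) + 23\right) 115 = \left(-717 + 23\right) 115 = \left(-694\right) 115 = -79810$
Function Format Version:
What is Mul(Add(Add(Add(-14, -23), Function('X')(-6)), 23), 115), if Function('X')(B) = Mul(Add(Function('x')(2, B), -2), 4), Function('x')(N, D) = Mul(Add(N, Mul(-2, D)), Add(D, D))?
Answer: -79810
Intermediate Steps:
Function('x')(N, D) = Mul(2, D, Add(N, Mul(-2, D))) (Function('x')(N, D) = Mul(Add(N, Mul(-2, D)), Mul(2, D)) = Mul(2, D, Add(N, Mul(-2, D))))
Function('X')(B) = Add(-8, Mul(8, B, Add(2, Mul(-2, B)))) (Function('X')(B) = Mul(Add(Mul(2, B, Add(2, Mul(-2, B))), -2), 4) = Mul(Add(-2, Mul(2, B, Add(2, Mul(-2, B)))), 4) = Add(-8, Mul(8, B, Add(2, Mul(-2, B)))))
Mul(Add(Add(Add(-14, -23), Function('X')(-6)), 23), 115) = Mul(Add(Add(Add(-14, -23), Add(-8, Mul(-16, Pow(-6, 2)), Mul(16, -6))), 23), 115) = Mul(Add(Add(-37, Add(-8, Mul(-16, 36), -96)), 23), 115) = Mul(Add(Add(-37, Add(-8, -576, -96)), 23), 115) = Mul(Add(Add(-37, -680), 23), 115) = Mul(Add(-717, 23), 115) = Mul(-694, 115) = -79810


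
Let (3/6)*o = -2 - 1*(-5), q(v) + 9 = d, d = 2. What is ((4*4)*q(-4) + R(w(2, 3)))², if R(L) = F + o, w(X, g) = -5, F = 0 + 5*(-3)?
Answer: 14641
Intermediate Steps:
q(v) = -7 (q(v) = -9 + 2 = -7)
F = -15 (F = 0 - 15 = -15)
o = 6 (o = 2*(-2 - 1*(-5)) = 2*(-2 + 5) = 2*3 = 6)
R(L) = -9 (R(L) = -15 + 6 = -9)
((4*4)*q(-4) + R(w(2, 3)))² = ((4*4)*(-7) - 9)² = (16*(-7) - 9)² = (-112 - 9)² = (-121)² = 14641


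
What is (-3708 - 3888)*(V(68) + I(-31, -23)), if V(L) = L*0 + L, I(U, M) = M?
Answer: -341820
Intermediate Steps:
V(L) = L (V(L) = 0 + L = L)
(-3708 - 3888)*(V(68) + I(-31, -23)) = (-3708 - 3888)*(68 - 23) = -7596*45 = -341820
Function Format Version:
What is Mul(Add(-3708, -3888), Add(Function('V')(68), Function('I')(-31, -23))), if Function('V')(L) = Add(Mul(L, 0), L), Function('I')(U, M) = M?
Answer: -341820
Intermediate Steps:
Function('V')(L) = L (Function('V')(L) = Add(0, L) = L)
Mul(Add(-3708, -3888), Add(Function('V')(68), Function('I')(-31, -23))) = Mul(Add(-3708, -3888), Add(68, -23)) = Mul(-7596, 45) = -341820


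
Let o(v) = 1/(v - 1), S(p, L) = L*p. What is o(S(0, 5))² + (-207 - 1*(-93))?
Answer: -113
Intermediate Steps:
o(v) = 1/(-1 + v)
o(S(0, 5))² + (-207 - 1*(-93)) = (1/(-1 + 5*0))² + (-207 - 1*(-93)) = (1/(-1 + 0))² + (-207 + 93) = (1/(-1))² - 114 = (-1)² - 114 = 1 - 114 = -113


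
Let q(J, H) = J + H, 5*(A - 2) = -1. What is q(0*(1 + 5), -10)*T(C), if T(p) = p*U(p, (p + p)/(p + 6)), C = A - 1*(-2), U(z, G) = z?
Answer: -722/5 ≈ -144.40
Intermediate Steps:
A = 9/5 (A = 2 + (⅕)*(-1) = 2 - ⅕ = 9/5 ≈ 1.8000)
q(J, H) = H + J
C = 19/5 (C = 9/5 - 1*(-2) = 9/5 + 2 = 19/5 ≈ 3.8000)
T(p) = p² (T(p) = p*p = p²)
q(0*(1 + 5), -10)*T(C) = (-10 + 0*(1 + 5))*(19/5)² = (-10 + 0*6)*(361/25) = (-10 + 0)*(361/25) = -10*361/25 = -722/5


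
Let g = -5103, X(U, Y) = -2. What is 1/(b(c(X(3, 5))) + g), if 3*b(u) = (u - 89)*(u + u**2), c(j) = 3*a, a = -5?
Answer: -1/12383 ≈ -8.0756e-5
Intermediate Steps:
c(j) = -15 (c(j) = 3*(-5) = -15)
b(u) = (-89 + u)*(u + u**2)/3 (b(u) = ((u - 89)*(u + u**2))/3 = ((-89 + u)*(u + u**2))/3 = (-89 + u)*(u + u**2)/3)
1/(b(c(X(3, 5))) + g) = 1/((1/3)*(-15)*(-89 + (-15)**2 - 88*(-15)) - 5103) = 1/((1/3)*(-15)*(-89 + 225 + 1320) - 5103) = 1/((1/3)*(-15)*1456 - 5103) = 1/(-7280 - 5103) = 1/(-12383) = -1/12383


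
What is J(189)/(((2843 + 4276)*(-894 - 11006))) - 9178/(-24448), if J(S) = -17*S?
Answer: 90756643/241729600 ≈ 0.37545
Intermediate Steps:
J(189)/(((2843 + 4276)*(-894 - 11006))) - 9178/(-24448) = (-17*189)/(((2843 + 4276)*(-894 - 11006))) - 9178/(-24448) = -3213/(7119*(-11900)) - 9178*(-1/24448) = -3213/(-84716100) + 4589/12224 = -3213*(-1/84716100) + 4589/12224 = 3/79100 + 4589/12224 = 90756643/241729600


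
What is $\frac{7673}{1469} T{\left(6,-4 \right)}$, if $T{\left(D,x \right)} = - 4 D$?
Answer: $- \frac{184152}{1469} \approx -125.36$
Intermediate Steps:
$\frac{7673}{1469} T{\left(6,-4 \right)} = \frac{7673}{1469} \left(\left(-4\right) 6\right) = 7673 \cdot \frac{1}{1469} \left(-24\right) = \frac{7673}{1469} \left(-24\right) = - \frac{184152}{1469}$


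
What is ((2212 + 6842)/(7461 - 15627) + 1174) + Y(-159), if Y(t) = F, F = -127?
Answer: 1423458/1361 ≈ 1045.9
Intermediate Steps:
Y(t) = -127
((2212 + 6842)/(7461 - 15627) + 1174) + Y(-159) = ((2212 + 6842)/(7461 - 15627) + 1174) - 127 = (9054/(-8166) + 1174) - 127 = (9054*(-1/8166) + 1174) - 127 = (-1509/1361 + 1174) - 127 = 1596305/1361 - 127 = 1423458/1361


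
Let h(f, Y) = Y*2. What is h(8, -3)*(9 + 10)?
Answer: -114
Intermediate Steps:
h(f, Y) = 2*Y
h(8, -3)*(9 + 10) = (2*(-3))*(9 + 10) = -6*19 = -114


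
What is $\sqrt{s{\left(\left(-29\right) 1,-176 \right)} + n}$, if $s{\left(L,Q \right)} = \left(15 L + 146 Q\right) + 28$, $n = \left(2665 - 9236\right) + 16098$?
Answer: $8 i \sqrt{259} \approx 128.75 i$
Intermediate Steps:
$n = 9527$ ($n = \left(2665 - 9236\right) + 16098 = -6571 + 16098 = 9527$)
$s{\left(L,Q \right)} = 28 + 15 L + 146 Q$
$\sqrt{s{\left(\left(-29\right) 1,-176 \right)} + n} = \sqrt{\left(28 + 15 \left(\left(-29\right) 1\right) + 146 \left(-176\right)\right) + 9527} = \sqrt{\left(28 + 15 \left(-29\right) - 25696\right) + 9527} = \sqrt{\left(28 - 435 - 25696\right) + 9527} = \sqrt{-26103 + 9527} = \sqrt{-16576} = 8 i \sqrt{259}$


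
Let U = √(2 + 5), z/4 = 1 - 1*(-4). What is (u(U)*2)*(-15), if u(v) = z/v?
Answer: -600*√7/7 ≈ -226.78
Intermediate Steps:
z = 20 (z = 4*(1 - 1*(-4)) = 4*(1 + 4) = 4*5 = 20)
U = √7 ≈ 2.6458
u(v) = 20/v
(u(U)*2)*(-15) = ((20/(√7))*2)*(-15) = ((20*(√7/7))*2)*(-15) = ((20*√7/7)*2)*(-15) = (40*√7/7)*(-15) = -600*√7/7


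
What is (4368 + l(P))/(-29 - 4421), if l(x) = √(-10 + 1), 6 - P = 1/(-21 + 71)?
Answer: -2184/2225 - 3*I/4450 ≈ -0.98157 - 0.00067416*I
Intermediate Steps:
P = 299/50 (P = 6 - 1/(-21 + 71) = 6 - 1/50 = 299/50 ≈ 5.9800)
l(x) = 3*I (l(x) = √(-9) = 3*I)
(4368 + l(P))/(-29 - 4421) = (4368 + 3*I)/(-29 - 4421) = (4368 + 3*I)/(-4450) = (4368 + 3*I)*(-1/4450) = -2184/2225 - 3*I/4450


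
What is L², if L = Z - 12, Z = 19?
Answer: 49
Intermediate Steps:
L = 7 (L = 19 - 12 = 7)
L² = 7² = 49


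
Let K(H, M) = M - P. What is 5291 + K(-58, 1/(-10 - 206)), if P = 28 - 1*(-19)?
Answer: 1132703/216 ≈ 5244.0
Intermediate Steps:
P = 47 (P = 28 + 19 = 47)
K(H, M) = -47 + M (K(H, M) = M - 1*47 = M - 47 = -47 + M)
5291 + K(-58, 1/(-10 - 206)) = 5291 + (-47 + 1/(-10 - 206)) = 5291 + (-47 + 1/(-216)) = 5291 + (-47 - 1/216) = 5291 - 10153/216 = 1132703/216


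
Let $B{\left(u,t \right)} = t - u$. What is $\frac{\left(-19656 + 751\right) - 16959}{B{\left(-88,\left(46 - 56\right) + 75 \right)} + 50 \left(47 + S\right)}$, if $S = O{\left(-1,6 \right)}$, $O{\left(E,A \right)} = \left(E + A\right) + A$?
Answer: $- \frac{35864}{3053} \approx -11.747$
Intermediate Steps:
$O{\left(E,A \right)} = E + 2 A$ ($O{\left(E,A \right)} = \left(A + E\right) + A = E + 2 A$)
$S = 11$ ($S = -1 + 2 \cdot 6 = -1 + 12 = 11$)
$\frac{\left(-19656 + 751\right) - 16959}{B{\left(-88,\left(46 - 56\right) + 75 \right)} + 50 \left(47 + S\right)} = \frac{\left(-19656 + 751\right) - 16959}{\left(\left(\left(46 - 56\right) + 75\right) - -88\right) + 50 \left(47 + 11\right)} = \frac{-18905 - 16959}{\left(\left(-10 + 75\right) + 88\right) + 50 \cdot 58} = - \frac{35864}{\left(65 + 88\right) + 2900} = - \frac{35864}{153 + 2900} = - \frac{35864}{3053}$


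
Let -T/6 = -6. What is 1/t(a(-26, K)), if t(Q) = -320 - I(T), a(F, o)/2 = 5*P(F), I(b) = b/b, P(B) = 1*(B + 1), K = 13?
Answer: -1/321 ≈ -0.0031153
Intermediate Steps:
T = 36 (T = -6*(-6) = 36)
P(B) = 1 + B (P(B) = 1*(1 + B) = 1 + B)
I(b) = 1
a(F, o) = 10 + 10*F (a(F, o) = 2*(5*(1 + F)) = 2*(5 + 5*F) = 10 + 10*F)
t(Q) = -321 (t(Q) = -320 - 1*1 = -320 - 1 = -321)
1/t(a(-26, K)) = 1/(-321) = -1/321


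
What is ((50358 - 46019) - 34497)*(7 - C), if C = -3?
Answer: -301580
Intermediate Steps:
((50358 - 46019) - 34497)*(7 - C) = ((50358 - 46019) - 34497)*(7 - 1*(-3)) = (4339 - 34497)*(7 + 3) = -30158*10 = -301580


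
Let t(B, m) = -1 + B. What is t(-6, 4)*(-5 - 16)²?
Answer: -3087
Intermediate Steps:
t(-6, 4)*(-5 - 16)² = (-1 - 6)*(-5 - 16)² = -7*(-21)² = -7*441 = -3087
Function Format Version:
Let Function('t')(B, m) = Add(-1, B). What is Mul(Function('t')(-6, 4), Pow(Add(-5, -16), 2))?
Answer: -3087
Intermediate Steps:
Mul(Function('t')(-6, 4), Pow(Add(-5, -16), 2)) = Mul(Add(-1, -6), Pow(Add(-5, -16), 2)) = Mul(-7, Pow(-21, 2)) = Mul(-7, 441) = -3087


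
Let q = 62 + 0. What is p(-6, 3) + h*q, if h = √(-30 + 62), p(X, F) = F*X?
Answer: -18 + 248*√2 ≈ 332.73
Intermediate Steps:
h = 4*√2 (h = √32 = 4*√2 ≈ 5.6569)
q = 62
p(-6, 3) + h*q = 3*(-6) + (4*√2)*62 = -18 + 248*√2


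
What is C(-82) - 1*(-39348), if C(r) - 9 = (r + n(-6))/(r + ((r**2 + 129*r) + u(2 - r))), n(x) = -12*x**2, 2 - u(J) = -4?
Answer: 77336762/1965 ≈ 39357.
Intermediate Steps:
u(J) = 6 (u(J) = 2 - 1*(-4) = 2 + 4 = 6)
C(r) = 9 + (-432 + r)/(6 + r**2 + 130*r) (C(r) = 9 + (r - 12*(-6)**2)/(r + ((r**2 + 129*r) + 6)) = 9 + (r - 12*36)/(r + (6 + r**2 + 129*r)) = 9 + (r - 432)/(6 + r**2 + 130*r) = 9 + (-432 + r)/(6 + r**2 + 130*r))
C(-82) - 1*(-39348) = (-378 + 9*(-82)**2 + 1171*(-82))/(6 + (-82)**2 + 130*(-82)) - 1*(-39348) = (-378 + 9*6724 - 96022)/(6 + 6724 - 10660) + 39348 = (-378 + 60516 - 96022)/(-3930) + 39348 = -1/3930*(-35884) + 39348 = 17942/1965 + 39348 = 77336762/1965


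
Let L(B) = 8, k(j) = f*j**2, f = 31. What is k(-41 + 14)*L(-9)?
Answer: 180792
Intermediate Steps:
k(j) = 31*j**2
k(-41 + 14)*L(-9) = (31*(-41 + 14)**2)*8 = (31*(-27)**2)*8 = (31*729)*8 = 22599*8 = 180792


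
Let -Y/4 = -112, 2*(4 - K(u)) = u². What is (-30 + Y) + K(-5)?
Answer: 819/2 ≈ 409.50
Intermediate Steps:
K(u) = 4 - u²/2
Y = 448 (Y = -4*(-112) = 448)
(-30 + Y) + K(-5) = (-30 + 448) + (4 - ½*(-5)²) = 418 + (4 - ½*25) = 418 + (4 - 25/2) = 418 - 17/2 = 819/2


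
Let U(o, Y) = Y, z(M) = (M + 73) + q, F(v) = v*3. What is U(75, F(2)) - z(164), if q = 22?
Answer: -253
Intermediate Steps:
F(v) = 3*v
z(M) = 95 + M (z(M) = (M + 73) + 22 = (73 + M) + 22 = 95 + M)
U(75, F(2)) - z(164) = 3*2 - (95 + 164) = 6 - 1*259 = 6 - 259 = -253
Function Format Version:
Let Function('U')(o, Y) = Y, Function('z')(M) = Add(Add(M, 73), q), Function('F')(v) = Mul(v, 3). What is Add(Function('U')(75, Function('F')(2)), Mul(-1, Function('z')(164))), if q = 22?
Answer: -253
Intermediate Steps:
Function('F')(v) = Mul(3, v)
Function('z')(M) = Add(95, M) (Function('z')(M) = Add(Add(M, 73), 22) = Add(Add(73, M), 22) = Add(95, M))
Add(Function('U')(75, Function('F')(2)), Mul(-1, Function('z')(164))) = Add(Mul(3, 2), Mul(-1, Add(95, 164))) = Add(6, Mul(-1, 259)) = Add(6, -259) = -253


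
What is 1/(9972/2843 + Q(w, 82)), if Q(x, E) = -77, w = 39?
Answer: -2843/208939 ≈ -0.013607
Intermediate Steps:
1/(9972/2843 + Q(w, 82)) = 1/(9972/2843 - 77) = 1/(-208939/2843) = -2843/208939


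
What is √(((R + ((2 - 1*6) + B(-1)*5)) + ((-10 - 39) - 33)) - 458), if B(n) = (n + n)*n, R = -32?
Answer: I*√566 ≈ 23.791*I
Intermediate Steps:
B(n) = 2*n² (B(n) = (2*n)*n = 2*n²)
√(((R + ((2 - 1*6) + B(-1)*5)) + ((-10 - 39) - 33)) - 458) = √(((-32 + ((2 - 1*6) + (2*(-1)²)*5)) + ((-10 - 39) - 33)) - 458) = √(((-32 + ((2 - 6) + (2*1)*5)) + (-49 - 33)) - 458) = √(((-32 + (-4 + 2*5)) - 82) - 458) = √(((-32 + (-4 + 10)) - 82) - 458) = √(((-32 + 6) - 82) - 458) = √((-26 - 82) - 458) = √(-108 - 458) = √(-566) = I*√566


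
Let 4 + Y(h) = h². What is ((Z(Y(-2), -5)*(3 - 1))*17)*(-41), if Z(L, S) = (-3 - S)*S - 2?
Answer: 16728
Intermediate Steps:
Y(h) = -4 + h²
Z(L, S) = -2 + S*(-3 - S) (Z(L, S) = S*(-3 - S) - 2 = -2 + S*(-3 - S))
((Z(Y(-2), -5)*(3 - 1))*17)*(-41) = (((-2 - 1*(-5)² - 3*(-5))*(3 - 1))*17)*(-41) = (((-2 - 1*25 + 15)*2)*17)*(-41) = (((-2 - 25 + 15)*2)*17)*(-41) = (-12*2*17)*(-41) = -24*17*(-41) = -408*(-41) = 16728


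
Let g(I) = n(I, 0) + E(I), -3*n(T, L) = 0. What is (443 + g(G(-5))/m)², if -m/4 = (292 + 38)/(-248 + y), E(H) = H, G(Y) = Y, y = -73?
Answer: 1511421129/7744 ≈ 1.9517e+5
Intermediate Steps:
n(T, L) = 0 (n(T, L) = -⅓*0 = 0)
m = 440/107 (m = -4*(292 + 38)/(-248 - 73) = -1320/(-321) = -1320*(-1)/321 = -4*(-110/107) = 440/107 ≈ 4.1122)
g(I) = I (g(I) = 0 + I = I)
(443 + g(G(-5))/m)² = (443 - 5/440/107)² = (443 - 5*107/440)² = (443 - 107/88)² = (38877/88)² = 1511421129/7744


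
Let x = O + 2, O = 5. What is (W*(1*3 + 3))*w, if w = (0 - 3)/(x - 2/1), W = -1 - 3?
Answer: 72/5 ≈ 14.400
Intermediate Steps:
W = -4
x = 7 (x = 5 + 2 = 7)
w = -⅗ (w = (0 - 3)/(7 - 2/1) = -3/(7 - 2*1) = -3/(7 - 2) = -3/5 = -3*⅕ = -⅗ ≈ -0.60000)
(W*(1*3 + 3))*w = -4*(1*3 + 3)*(-⅗) = -4*(3 + 3)*(-⅗) = -4*6*(-⅗) = -24*(-⅗) = 72/5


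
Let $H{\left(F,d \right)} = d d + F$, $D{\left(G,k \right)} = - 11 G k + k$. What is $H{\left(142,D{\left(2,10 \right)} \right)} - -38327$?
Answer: $82569$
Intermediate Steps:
$D{\left(G,k \right)} = k - 11 G k$ ($D{\left(G,k \right)} = - 11 G k + k = k - 11 G k$)
$H{\left(F,d \right)} = F + d^{2}$ ($H{\left(F,d \right)} = d^{2} + F = F + d^{2}$)
$H{\left(142,D{\left(2,10 \right)} \right)} - -38327 = \left(142 + \left(10 \left(1 - 22\right)\right)^{2}\right) - -38327 = \left(142 + \left(10 \left(1 - 22\right)\right)^{2}\right) + 38327 = \left(142 + \left(10 \left(-21\right)\right)^{2}\right) + 38327 = \left(142 + \left(-210\right)^{2}\right) + 38327 = \left(142 + 44100\right) + 38327 = 44242 + 38327 = 82569$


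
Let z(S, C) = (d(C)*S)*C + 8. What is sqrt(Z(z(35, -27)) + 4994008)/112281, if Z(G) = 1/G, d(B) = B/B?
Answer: sqrt(4384584208815)/105207297 ≈ 0.019903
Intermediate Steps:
d(B) = 1
z(S, C) = 8 + C*S (z(S, C) = (1*S)*C + 8 = S*C + 8 = C*S + 8 = 8 + C*S)
sqrt(Z(z(35, -27)) + 4994008)/112281 = sqrt(1/(8 - 27*35) + 4994008)/112281 = sqrt(1/(8 - 945) + 4994008)*(1/112281) = sqrt(1/(-937) + 4994008)*(1/112281) = sqrt(-1/937 + 4994008)*(1/112281) = sqrt(4679385495/937)*(1/112281) = (sqrt(4384584208815)/937)*(1/112281) = sqrt(4384584208815)/105207297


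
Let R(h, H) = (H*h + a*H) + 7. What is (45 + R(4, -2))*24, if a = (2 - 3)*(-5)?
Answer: 816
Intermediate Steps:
a = 5 (a = -1*(-5) = 5)
R(h, H) = 7 + 5*H + H*h (R(h, H) = (H*h + 5*H) + 7 = (5*H + H*h) + 7 = 7 + 5*H + H*h)
(45 + R(4, -2))*24 = (45 + (7 + 5*(-2) - 2*4))*24 = (45 + (7 - 10 - 8))*24 = (45 - 11)*24 = 34*24 = 816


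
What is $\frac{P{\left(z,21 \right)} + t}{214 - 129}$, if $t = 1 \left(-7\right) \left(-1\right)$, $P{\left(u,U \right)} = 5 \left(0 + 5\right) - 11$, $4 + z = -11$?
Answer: $\frac{21}{85} \approx 0.24706$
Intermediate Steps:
$z = -15$ ($z = -4 - 11 = -15$)
$P{\left(u,U \right)} = 14$ ($P{\left(u,U \right)} = 5 \cdot 5 - 11 = 25 - 11 = 14$)
$t = 7$ ($t = \left(-7\right) \left(-1\right) = 7$)
$\frac{P{\left(z,21 \right)} + t}{214 - 129} = \frac{14 + 7}{214 - 129} = \frac{21}{85}$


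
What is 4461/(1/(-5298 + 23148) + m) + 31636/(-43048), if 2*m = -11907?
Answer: -848727454033/571838730094 ≈ -1.4842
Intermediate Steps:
m = -11907/2 (m = (½)*(-11907) = -11907/2 ≈ -5953.5)
4461/(1/(-5298 + 23148) + m) + 31636/(-43048) = 4461/(1/(-5298 + 23148) - 11907/2) + 31636/(-43048) = 4461/(1/17850 - 11907/2) + 31636*(-1/43048) = 4461/(1/17850 - 11907/2) - 7909/10762 = 4461/(-53134987/8925) - 7909/10762 = 4461*(-8925/53134987) - 7909/10762 = -39814425/53134987 - 7909/10762 = -848727454033/571838730094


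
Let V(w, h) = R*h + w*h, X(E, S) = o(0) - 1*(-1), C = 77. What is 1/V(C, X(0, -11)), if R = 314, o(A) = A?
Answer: 1/391 ≈ 0.0025575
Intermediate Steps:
X(E, S) = 1 (X(E, S) = 0 - 1*(-1) = 0 + 1 = 1)
V(w, h) = 314*h + h*w (V(w, h) = 314*h + w*h = 314*h + h*w)
1/V(C, X(0, -11)) = 1/(1*(314 + 77)) = 1/(1*391) = 1/391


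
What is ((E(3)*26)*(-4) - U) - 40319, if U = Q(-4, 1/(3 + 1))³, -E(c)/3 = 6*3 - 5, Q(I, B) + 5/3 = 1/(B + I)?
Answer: -122363236/3375 ≈ -36256.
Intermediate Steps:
Q(I, B) = -5/3 + 1/(B + I)
E(c) = -39 (E(c) = -3*(6*3 - 5) = -3*(18 - 5) = -3*13 = -39)
U = -24389/3375 (U = ((3 - 5/(3 + 1) - 5*(-4))/(3*(1/(3 + 1) - 4)))³ = ((3 - 5/4 + 20)/(3*(1/4 - 4)))³ = ((3 - 5*¼ + 20)/(3*(¼ - 4)))³ = ((3 - 5/4 + 20)/(3*(-15/4)))³ = ((⅓)*(-4/15)*(87/4))³ = (-29/15)³ = -24389/3375 ≈ -7.2264)
((E(3)*26)*(-4) - U) - 40319 = (-39*26*(-4) - 1*(-24389/3375)) - 40319 = (-1014*(-4) + 24389/3375) - 40319 = (4056 + 24389/3375) - 40319 = 13713389/3375 - 40319 = -122363236/3375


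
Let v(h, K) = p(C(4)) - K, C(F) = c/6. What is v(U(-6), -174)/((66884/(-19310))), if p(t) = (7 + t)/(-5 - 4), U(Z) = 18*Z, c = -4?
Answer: -45175745/902934 ≈ -50.032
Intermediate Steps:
C(F) = -2/3 (C(F) = -4/6 = -4*1/6 = -2/3)
p(t) = -7/9 - t/9 (p(t) = (7 + t)/(-9) = (7 + t)*(-1/9) = -7/9 - t/9)
v(h, K) = -19/27 - K (v(h, K) = (-7/9 - 1/9*(-2/3)) - K = (-7/9 + 2/27) - K = -19/27 - K)
v(U(-6), -174)/((66884/(-19310))) = (-19/27 - 1*(-174))/((66884/(-19310))) = (-19/27 + 174)/((66884*(-1/19310))) = 4679/(27*(-33442/9655)) = (4679/27)*(-9655/33442) = -45175745/902934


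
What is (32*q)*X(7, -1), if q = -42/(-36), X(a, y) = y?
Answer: -112/3 ≈ -37.333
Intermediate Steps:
q = 7/6 (q = -42*(-1/36) = 7/6 ≈ 1.1667)
(32*q)*X(7, -1) = (32*(7/6))*(-1) = (112/3)*(-1) = -112/3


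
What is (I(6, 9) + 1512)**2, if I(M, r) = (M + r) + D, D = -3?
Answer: 2322576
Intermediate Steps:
I(M, r) = -3 + M + r (I(M, r) = (M + r) - 3 = -3 + M + r)
(I(6, 9) + 1512)**2 = ((-3 + 6 + 9) + 1512)**2 = (12 + 1512)**2 = 1524**2 = 2322576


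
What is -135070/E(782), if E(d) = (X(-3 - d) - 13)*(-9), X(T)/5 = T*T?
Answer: 67535/13865004 ≈ 0.0048709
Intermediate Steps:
X(T) = 5*T**2 (X(T) = 5*(T*T) = 5*T**2)
E(d) = 117 - 45*(-3 - d)**2 (E(d) = (5*(-3 - d)**2 - 13)*(-9) = (-13 + 5*(-3 - d)**2)*(-9) = 117 - 45*(-3 - d)**2)
-135070/E(782) = -135070/(117 - 45*(3 + 782)**2) = -135070/(117 - 45*785**2) = -135070/(117 - 45*616225) = -135070/(117 - 27730125) = -135070/(-27730008) = -135070*(-1/27730008) = 67535/13865004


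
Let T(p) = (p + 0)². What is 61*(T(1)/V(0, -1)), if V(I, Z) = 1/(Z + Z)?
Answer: -122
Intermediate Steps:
V(I, Z) = 1/(2*Z)
T(p) = p²
61*(T(1)/V(0, -1)) = 61*(1²/(((½)/(-1)))) = 61*(1/((½)*(-1))) = 61*(1/(-½)) = 61*(1*(-2)) = 61*(-2) = -122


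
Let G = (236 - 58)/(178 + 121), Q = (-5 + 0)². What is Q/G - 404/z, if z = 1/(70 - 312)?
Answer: 17410179/178 ≈ 97810.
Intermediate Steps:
z = -1/242 (z = 1/(-242) = -1/242 ≈ -0.0041322)
Q = 25 (Q = (-5)² = 25)
G = 178/299 ≈ 0.59532
Q/G - 404/z = 25/(178/299) - 404/(-1/242) = 25*(299/178) - 404*(-242) = 7475/178 + 97768 = 17410179/178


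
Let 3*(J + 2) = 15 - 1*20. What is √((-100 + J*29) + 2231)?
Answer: √18222/3 ≈ 44.996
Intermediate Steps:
J = -11/3 (J = -2 + (15 - 1*20)/3 = -2 + (15 - 20)/3 = -2 + (⅓)*(-5) = -2 - 5/3 = -11/3 ≈ -3.6667)
√((-100 + J*29) + 2231) = √((-100 - 11/3*29) + 2231) = √((-100 - 319/3) + 2231) = √(-619/3 + 2231) = √(6074/3) = √18222/3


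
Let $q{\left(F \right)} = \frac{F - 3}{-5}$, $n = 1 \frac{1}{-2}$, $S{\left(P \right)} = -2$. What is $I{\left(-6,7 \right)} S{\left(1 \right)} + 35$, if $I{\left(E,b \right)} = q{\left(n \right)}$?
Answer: $\frac{168}{5} \approx 33.6$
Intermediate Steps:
$n = - \frac{1}{2}$ ($n = 1 \left(- \frac{1}{2}\right) = - \frac{1}{2} \approx -0.5$)
$q{\left(F \right)} = \frac{3}{5} - \frac{F}{5}$ ($q{\left(F \right)} = \left(-3 + F\right) \left(- \frac{1}{5}\right) = \frac{3}{5} - \frac{F}{5}$)
$I{\left(E,b \right)} = \frac{7}{10}$ ($I{\left(E,b \right)} = \frac{3}{5} - - \frac{1}{10} = \frac{3}{5} + \frac{1}{10} = \frac{7}{10}$)
$I{\left(-6,7 \right)} S{\left(1 \right)} + 35 = \frac{7}{10} \left(-2\right) + 35 = - \frac{7}{5} + 35 = \frac{168}{5}$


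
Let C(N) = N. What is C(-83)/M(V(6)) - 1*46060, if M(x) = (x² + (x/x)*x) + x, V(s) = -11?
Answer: -4560023/99 ≈ -46061.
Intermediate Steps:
M(x) = x² + 2*x (M(x) = (x² + 1*x) + x = (x² + x) + x = (x + x²) + x = x² + 2*x)
C(-83)/M(V(6)) - 1*46060 = -83*(-1/(11*(2 - 11))) - 1*46060 = -83/((-11*(-9))) - 46060 = -83/99 - 46060 = -4560023/99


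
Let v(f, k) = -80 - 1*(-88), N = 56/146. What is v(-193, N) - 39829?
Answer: -39821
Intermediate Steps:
N = 28/73 (N = 56*(1/146) = 28/73 ≈ 0.38356)
v(f, k) = 8 (v(f, k) = -80 + 88 = 8)
v(-193, N) - 39829 = 8 - 39829 = -39821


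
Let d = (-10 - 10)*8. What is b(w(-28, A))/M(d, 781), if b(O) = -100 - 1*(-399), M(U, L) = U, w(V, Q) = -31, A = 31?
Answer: -299/160 ≈ -1.8687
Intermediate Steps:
d = -160 (d = -20*8 = -160)
b(O) = 299 (b(O) = -100 + 399 = 299)
b(w(-28, A))/M(d, 781) = 299/(-160) = 299*(-1/160) = -299/160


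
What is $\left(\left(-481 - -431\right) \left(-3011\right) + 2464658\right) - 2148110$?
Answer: $467098$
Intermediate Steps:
$\left(\left(-481 - -431\right) \left(-3011\right) + 2464658\right) - 2148110 = \left(\left(-481 + 431\right) \left(-3011\right) + 2464658\right) - 2148110 = \left(\left(-50\right) \left(-3011\right) + 2464658\right) - 2148110 = \left(150550 + 2464658\right) - 2148110 = 2615208 - 2148110 = 467098$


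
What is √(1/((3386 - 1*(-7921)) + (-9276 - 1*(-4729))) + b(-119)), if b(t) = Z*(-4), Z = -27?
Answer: √7300810/260 ≈ 10.392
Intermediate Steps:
b(t) = 108 (b(t) = -27*(-4) = 108)
√(1/((3386 - 1*(-7921)) + (-9276 - 1*(-4729))) + b(-119)) = √(1/((3386 - 1*(-7921)) + (-9276 - 1*(-4729))) + 108) = √(1/((3386 + 7921) + (-9276 + 4729)) + 108) = √(1/(11307 - 4547) + 108) = √(1/6760 + 108) = √(730081/6760) = √7300810/260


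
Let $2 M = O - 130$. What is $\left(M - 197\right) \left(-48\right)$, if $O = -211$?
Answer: $17640$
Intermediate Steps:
$M = - \frac{341}{2}$ ($M = \frac{-211 - 130}{2} = \frac{1}{2} \left(-341\right) = - \frac{341}{2} \approx -170.5$)
$\left(M - 197\right) \left(-48\right) = \left(- \frac{341}{2} - 197\right) \left(-48\right) = \left(- \frac{735}{2}\right) \left(-48\right) = 17640$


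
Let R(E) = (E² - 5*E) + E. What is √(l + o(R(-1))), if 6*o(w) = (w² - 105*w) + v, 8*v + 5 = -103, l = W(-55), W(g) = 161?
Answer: √2715/6 ≈ 8.6843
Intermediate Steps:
l = 161
v = -27/2 (v = -5/8 + (⅛)*(-103) = -5/8 - 103/8 = -27/2 ≈ -13.500)
R(E) = E² - 4*E
o(w) = -9/4 - 35*w/2 + w²/6 (o(w) = ((w² - 105*w) - 27/2)/6 = (-27/2 + w² - 105*w)/6 = -9/4 - 35*w/2 + w²/6)
√(l + o(R(-1))) = √(161 + (-9/4 - (-35)*(-4 - 1)/2 + (-(-4 - 1))²/6)) = √(161 + (-9/4 - (-35)*(-5)/2 + (-1*(-5))²/6)) = √(161 + (-9/4 - 35/2*5 + (⅙)*5²)) = √(161 + (-9/4 - 175/2 + (⅙)*25)) = √(161 + (-9/4 - 175/2 + 25/6)) = √(161 - 1027/12) = √(905/12) = √2715/6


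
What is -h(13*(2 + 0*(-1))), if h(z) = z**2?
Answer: -676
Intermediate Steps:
-h(13*(2 + 0*(-1))) = -(13*(2 + 0*(-1)))**2 = -(13*(2 + 0))**2 = -(13*2)**2 = -1*26**2 = -1*676 = -676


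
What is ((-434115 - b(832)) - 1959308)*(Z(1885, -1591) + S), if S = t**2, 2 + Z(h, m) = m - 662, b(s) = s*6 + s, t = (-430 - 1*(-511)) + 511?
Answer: -835439398623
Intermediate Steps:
t = 592 (t = (-430 + 511) + 511 = 81 + 511 = 592)
b(s) = 7*s (b(s) = 6*s + s = 7*s)
Z(h, m) = -664 + m (Z(h, m) = -2 + (m - 662) = -2 + (-662 + m) = -664 + m)
S = 350464 (S = 592**2 = 350464)
((-434115 - b(832)) - 1959308)*(Z(1885, -1591) + S) = ((-434115 - 7*832) - 1959308)*((-664 - 1591) + 350464) = ((-434115 - 1*5824) - 1959308)*(-2255 + 350464) = ((-434115 - 5824) - 1959308)*348209 = (-439939 - 1959308)*348209 = -2399247*348209 = -835439398623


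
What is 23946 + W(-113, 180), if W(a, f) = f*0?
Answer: 23946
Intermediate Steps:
W(a, f) = 0
23946 + W(-113, 180) = 23946 + 0 = 23946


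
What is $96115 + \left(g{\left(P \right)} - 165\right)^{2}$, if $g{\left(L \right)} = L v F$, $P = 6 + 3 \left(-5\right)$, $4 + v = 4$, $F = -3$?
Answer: $123340$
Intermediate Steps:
$v = 0$ ($v = -4 + 4 = 0$)
$P = -9$ ($P = 6 - 15 = -9$)
$g{\left(L \right)} = 0$ ($g{\left(L \right)} = L 0 \left(-3\right) = 0 \left(-3\right) = 0$)
$96115 + \left(g{\left(P \right)} - 165\right)^{2} = 96115 + \left(0 - 165\right)^{2} = 96115 + \left(-165\right)^{2} = 96115 + 27225 = 123340$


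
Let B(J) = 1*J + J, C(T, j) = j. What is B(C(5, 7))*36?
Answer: 504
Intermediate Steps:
B(J) = 2*J (B(J) = J + J = 2*J)
B(C(5, 7))*36 = (2*7)*36 = 14*36 = 504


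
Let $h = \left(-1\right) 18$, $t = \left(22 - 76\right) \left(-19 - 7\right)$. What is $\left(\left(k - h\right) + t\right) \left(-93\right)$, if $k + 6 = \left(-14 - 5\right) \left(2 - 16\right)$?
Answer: $-156426$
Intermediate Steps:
$k = 260$ ($k = -6 + \left(-14 - 5\right) \left(2 - 16\right) = -6 - -266 = -6 + 266 = 260$)
$t = 1404$ ($t = \left(-54\right) \left(-26\right) = 1404$)
$h = -18$
$\left(\left(k - h\right) + t\right) \left(-93\right) = \left(\left(260 - -18\right) + 1404\right) \left(-93\right) = \left(\left(260 + 18\right) + 1404\right) \left(-93\right) = \left(278 + 1404\right) \left(-93\right) = 1682 \left(-93\right) = -156426$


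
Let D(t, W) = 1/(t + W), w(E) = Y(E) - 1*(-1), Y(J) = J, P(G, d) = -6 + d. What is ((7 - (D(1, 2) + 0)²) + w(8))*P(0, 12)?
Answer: 286/3 ≈ 95.333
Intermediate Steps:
w(E) = 1 + E (w(E) = E - 1*(-1) = E + 1 = 1 + E)
D(t, W) = 1/(W + t)
((7 - (D(1, 2) + 0)²) + w(8))*P(0, 12) = ((7 - (1/(2 + 1) + 0)²) + (1 + 8))*(-6 + 12) = ((7 - (1/3 + 0)²) + 9)*6 = ((7 - (⅓ + 0)²) + 9)*6 = ((7 - (⅓)²) + 9)*6 = ((7 - 1*⅑) + 9)*6 = ((7 - ⅑) + 9)*6 = (62/9 + 9)*6 = (143/9)*6 = 286/3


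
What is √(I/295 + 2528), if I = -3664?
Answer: 4*√13682395/295 ≈ 50.156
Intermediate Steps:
√(I/295 + 2528) = √(-3664/295 + 2528) = √(742096/295) = 4*√13682395/295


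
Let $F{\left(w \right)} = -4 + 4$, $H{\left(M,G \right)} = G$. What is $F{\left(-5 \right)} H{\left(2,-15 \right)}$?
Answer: $0$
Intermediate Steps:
$F{\left(w \right)} = 0$
$F{\left(-5 \right)} H{\left(2,-15 \right)} = 0 \left(-15\right) = 0$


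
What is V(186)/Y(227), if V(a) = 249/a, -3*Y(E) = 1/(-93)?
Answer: 747/2 ≈ 373.50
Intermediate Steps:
Y(E) = 1/279 (Y(E) = -⅓/(-93) = -⅓*(-1/93) = 1/279)
V(186)/Y(227) = (249/186)/(1/279) = (249*(1/186))*279 = (83/62)*279 = 747/2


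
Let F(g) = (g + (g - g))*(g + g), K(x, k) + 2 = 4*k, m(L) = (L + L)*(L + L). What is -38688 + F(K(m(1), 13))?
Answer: -33688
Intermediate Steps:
m(L) = 4*L² (m(L) = (2*L)*(2*L) = 4*L²)
K(x, k) = -2 + 4*k
F(g) = 2*g² (F(g) = (g + 0)*(2*g) = g*(2*g) = 2*g²)
-38688 + F(K(m(1), 13)) = -38688 + 2*(-2 + 4*13)² = -38688 + 2*(-2 + 52)² = -38688 + 2*50² = -38688 + 2*2500 = -38688 + 5000 = -33688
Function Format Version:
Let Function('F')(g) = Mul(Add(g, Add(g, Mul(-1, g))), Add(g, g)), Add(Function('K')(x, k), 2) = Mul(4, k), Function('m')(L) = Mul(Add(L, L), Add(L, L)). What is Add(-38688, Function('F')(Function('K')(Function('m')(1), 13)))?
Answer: -33688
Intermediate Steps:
Function('m')(L) = Mul(4, Pow(L, 2)) (Function('m')(L) = Mul(Mul(2, L), Mul(2, L)) = Mul(4, Pow(L, 2)))
Function('K')(x, k) = Add(-2, Mul(4, k))
Function('F')(g) = Mul(2, Pow(g, 2)) (Function('F')(g) = Mul(Add(g, 0), Mul(2, g)) = Mul(g, Mul(2, g)) = Mul(2, Pow(g, 2)))
Add(-38688, Function('F')(Function('K')(Function('m')(1), 13))) = Add(-38688, Mul(2, Pow(Add(-2, Mul(4, 13)), 2))) = Add(-38688, Mul(2, Pow(Add(-2, 52), 2))) = Add(-38688, Mul(2, Pow(50, 2))) = Add(-38688, Mul(2, 2500)) = Add(-38688, 5000) = -33688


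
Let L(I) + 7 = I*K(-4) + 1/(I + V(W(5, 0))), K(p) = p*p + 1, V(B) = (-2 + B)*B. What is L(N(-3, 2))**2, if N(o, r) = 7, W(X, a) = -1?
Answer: 1256641/100 ≈ 12566.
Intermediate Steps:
V(B) = B*(-2 + B)
K(p) = 1 + p**2 (K(p) = p**2 + 1 = 1 + p**2)
L(I) = -7 + 1/(3 + I) + 17*I (L(I) = -7 + (I*(1 + (-4)**2) + 1/(I - (-2 - 1))) = -7 + (I*(1 + 16) + 1/(I - 1*(-3))) = -7 + (I*17 + 1/(I + 3)) = -7 + (17*I + 1/(3 + I)) = -7 + (1/(3 + I) + 17*I) = -7 + 1/(3 + I) + 17*I)
L(N(-3, 2))**2 = ((-20 + 17*7**2 + 44*7)/(3 + 7))**2 = ((-20 + 17*49 + 308)/10)**2 = ((-20 + 833 + 308)/10)**2 = ((1/10)*1121)**2 = (1121/10)**2 = 1256641/100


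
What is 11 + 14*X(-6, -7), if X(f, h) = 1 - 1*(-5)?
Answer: 95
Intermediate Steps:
X(f, h) = 6 (X(f, h) = 1 + 5 = 6)
11 + 14*X(-6, -7) = 11 + 14*6 = 11 + 84 = 95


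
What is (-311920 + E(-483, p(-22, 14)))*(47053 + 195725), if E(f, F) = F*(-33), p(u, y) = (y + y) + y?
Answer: -76063804068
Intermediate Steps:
p(u, y) = 3*y (p(u, y) = 2*y + y = 3*y)
E(f, F) = -33*F
(-311920 + E(-483, p(-22, 14)))*(47053 + 195725) = (-311920 - 99*14)*(47053 + 195725) = (-311920 - 33*42)*242778 = (-311920 - 1386)*242778 = -313306*242778 = -76063804068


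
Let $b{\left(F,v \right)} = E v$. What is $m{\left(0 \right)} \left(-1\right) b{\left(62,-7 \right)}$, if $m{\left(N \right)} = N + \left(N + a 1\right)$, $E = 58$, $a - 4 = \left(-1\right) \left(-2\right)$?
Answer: $2436$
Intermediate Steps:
$a = 6$ ($a = 4 - -2 = 4 + 2 = 6$)
$m{\left(N \right)} = 6 + 2 N$ ($m{\left(N \right)} = N + \left(N + 6 \cdot 1\right) = N + \left(N + 6\right) = N + \left(6 + N\right) = 6 + 2 N$)
$b{\left(F,v \right)} = 58 v$
$m{\left(0 \right)} \left(-1\right) b{\left(62,-7 \right)} = \left(6 + 2 \cdot 0\right) \left(-1\right) 58 \left(-7\right) = \left(6 + 0\right) \left(-1\right) \left(-406\right) = 6 \left(-1\right) \left(-406\right) = \left(-6\right) \left(-406\right) = 2436$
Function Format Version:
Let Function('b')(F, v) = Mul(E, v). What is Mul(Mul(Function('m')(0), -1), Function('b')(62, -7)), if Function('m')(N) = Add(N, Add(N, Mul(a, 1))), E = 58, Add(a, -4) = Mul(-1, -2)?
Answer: 2436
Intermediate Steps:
a = 6 (a = Add(4, Mul(-1, -2)) = Add(4, 2) = 6)
Function('m')(N) = Add(6, Mul(2, N)) (Function('m')(N) = Add(N, Add(N, Mul(6, 1))) = Add(N, Add(N, 6)) = Add(N, Add(6, N)) = Add(6, Mul(2, N)))
Function('b')(F, v) = Mul(58, v)
Mul(Mul(Function('m')(0), -1), Function('b')(62, -7)) = Mul(Mul(Add(6, Mul(2, 0)), -1), Mul(58, -7)) = Mul(Mul(Add(6, 0), -1), -406) = Mul(Mul(6, -1), -406) = Mul(-6, -406) = 2436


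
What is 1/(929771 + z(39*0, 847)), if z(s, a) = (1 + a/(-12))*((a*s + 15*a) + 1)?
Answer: 6/273871 ≈ 2.1908e-5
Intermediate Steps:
z(s, a) = (1 - a/12)*(1 + 15*a + a*s) (z(s, a) = (1 + a*(-1/12))*((15*a + a*s) + 1) = (1 - a/12)*(1 + 15*a + a*s))
1/(929771 + z(39*0, 847)) = 1/(929771 + (1 - 5/4*847² + (179/12)*847 + 847*(39*0) - 1/12*39*0*847²)) = 1/(929771 + (1 - 5/4*717409 + 151613/12 + 847*0 - 1/12*0*717409)) = 1/(929771 + (1 - 3587045/4 + 151613/12 + 0 + 0)) = 1/(929771 - 5304755/6) = 1/(273871/6) = 6/273871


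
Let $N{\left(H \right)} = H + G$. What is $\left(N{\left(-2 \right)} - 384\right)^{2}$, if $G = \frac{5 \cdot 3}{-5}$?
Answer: $151321$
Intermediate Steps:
$G = -3$ ($G = 15 \left(- \frac{1}{5}\right) = -3$)
$N{\left(H \right)} = -3 + H$ ($N{\left(H \right)} = H - 3 = -3 + H$)
$\left(N{\left(-2 \right)} - 384\right)^{2} = \left(\left(-3 - 2\right) - 384\right)^{2} = \left(-5 - 384\right)^{2} = \left(-389\right)^{2} = 151321$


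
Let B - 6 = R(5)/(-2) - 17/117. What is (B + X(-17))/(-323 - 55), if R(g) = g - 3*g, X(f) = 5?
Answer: -265/6318 ≈ -0.041944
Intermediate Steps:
R(g) = -2*g
B = 1270/117 (B = 6 + (-2*5/(-2) - 17/117) = 6 + (-10*(-1/2) - 17*1/117) = 6 + (5 - 17/117) = 6 + 568/117 = 1270/117 ≈ 10.855)
(B + X(-17))/(-323 - 55) = (1270/117 + 5)/(-323 - 55) = (1855/117)/(-378) = (1855/117)*(-1/378) = -265/6318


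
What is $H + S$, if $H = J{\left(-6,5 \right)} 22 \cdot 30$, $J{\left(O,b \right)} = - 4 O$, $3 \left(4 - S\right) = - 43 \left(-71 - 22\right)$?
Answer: $14511$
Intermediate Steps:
$S = -1329$ ($S = 4 - \frac{\left(-43\right) \left(-71 - 22\right)}{3} = 4 - \frac{\left(-43\right) \left(-93\right)}{3} = 4 - 1333 = -1329$)
$H = 15840$ ($H = \left(-4\right) \left(-6\right) 22 \cdot 30 = 24 \cdot 22 \cdot 30 = 528 \cdot 30 = 15840$)
$H + S = 15840 - 1329 = 14511$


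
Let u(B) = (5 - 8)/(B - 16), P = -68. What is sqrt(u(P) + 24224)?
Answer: sqrt(4747911)/14 ≈ 155.64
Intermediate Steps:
u(B) = -3/(-16 + B)
sqrt(u(P) + 24224) = sqrt(-3/(-16 - 68) + 24224) = sqrt(-3/(-84) + 24224) = sqrt(-3*(-1/84) + 24224) = sqrt(1/28 + 24224) = sqrt(678273/28) = sqrt(4747911)/14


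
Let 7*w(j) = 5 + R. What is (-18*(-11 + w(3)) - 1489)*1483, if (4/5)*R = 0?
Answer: -13535341/7 ≈ -1.9336e+6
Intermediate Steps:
R = 0 (R = (5/4)*0 = 0)
w(j) = 5/7 (w(j) = (5 + 0)/7 = (⅐)*5 = 5/7)
(-18*(-11 + w(3)) - 1489)*1483 = (-18*(-11 + 5/7) - 1489)*1483 = (-18*(-72/7) - 1489)*1483 = (1296/7 - 1489)*1483 = -9127/7*1483 = -13535341/7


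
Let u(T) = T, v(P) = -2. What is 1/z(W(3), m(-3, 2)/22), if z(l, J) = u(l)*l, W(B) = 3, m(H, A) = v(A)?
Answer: ⅑ ≈ 0.11111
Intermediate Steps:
m(H, A) = -2
z(l, J) = l² (z(l, J) = l*l = l²)
1/z(W(3), m(-3, 2)/22) = 1/(3²) = 1/9 = ⅑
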